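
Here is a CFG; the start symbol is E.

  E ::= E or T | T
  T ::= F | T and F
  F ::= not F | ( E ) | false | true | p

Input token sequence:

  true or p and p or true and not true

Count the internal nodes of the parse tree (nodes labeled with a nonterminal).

14

[E [E [E [T [F true]]] or [T [T [F p]] and [F p]]] or [T [T [F true]] and [F not [F true]]]]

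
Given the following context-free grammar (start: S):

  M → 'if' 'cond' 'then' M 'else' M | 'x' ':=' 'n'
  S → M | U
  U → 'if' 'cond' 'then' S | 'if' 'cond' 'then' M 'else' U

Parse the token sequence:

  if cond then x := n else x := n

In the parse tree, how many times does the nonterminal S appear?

1

[S [M if cond then [M x := n] else [M x := n]]]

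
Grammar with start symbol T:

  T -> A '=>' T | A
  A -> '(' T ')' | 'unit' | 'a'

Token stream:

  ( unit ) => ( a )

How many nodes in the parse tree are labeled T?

[T [A ( [T [A unit]] )] => [T [A ( [T [A a]] )]]]

4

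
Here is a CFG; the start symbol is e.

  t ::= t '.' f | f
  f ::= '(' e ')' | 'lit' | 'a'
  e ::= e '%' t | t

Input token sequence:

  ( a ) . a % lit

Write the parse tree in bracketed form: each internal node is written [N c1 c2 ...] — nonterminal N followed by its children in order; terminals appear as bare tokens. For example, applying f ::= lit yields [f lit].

e
e % t
t % t
t . f % t
f . f % t
( e ) . f % t
( t ) . f % t
( f ) . f % t
( a ) . f % t
( a ) . a % t
( a ) . a % f
( a ) . a % lit

[e [e [t [t [f ( [e [t [f a]]] )]] . [f a]]] % [t [f lit]]]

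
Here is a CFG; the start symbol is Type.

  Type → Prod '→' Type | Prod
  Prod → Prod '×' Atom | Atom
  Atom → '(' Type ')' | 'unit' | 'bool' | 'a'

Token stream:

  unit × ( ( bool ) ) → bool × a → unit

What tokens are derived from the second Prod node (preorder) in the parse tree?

unit

[Type [Prod [Prod [Atom unit]] × [Atom ( [Type [Prod [Atom ( [Type [Prod [Atom bool]]] )]]] )]] → [Type [Prod [Prod [Atom bool]] × [Atom a]] → [Type [Prod [Atom unit]]]]]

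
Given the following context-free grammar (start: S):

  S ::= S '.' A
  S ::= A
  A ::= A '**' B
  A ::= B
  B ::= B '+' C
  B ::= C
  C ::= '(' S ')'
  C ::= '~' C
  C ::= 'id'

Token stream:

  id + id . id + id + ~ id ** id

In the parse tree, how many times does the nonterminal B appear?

6

[S [S [A [B [B [C id]] + [C id]]]] . [A [A [B [B [B [C id]] + [C id]] + [C ~ [C id]]]] ** [B [C id]]]]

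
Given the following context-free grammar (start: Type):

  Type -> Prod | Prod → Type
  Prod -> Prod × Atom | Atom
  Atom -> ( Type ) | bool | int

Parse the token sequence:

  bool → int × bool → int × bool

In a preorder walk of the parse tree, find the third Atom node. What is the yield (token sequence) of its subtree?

[Type [Prod [Atom bool]] → [Type [Prod [Prod [Atom int]] × [Atom bool]] → [Type [Prod [Prod [Atom int]] × [Atom bool]]]]]

bool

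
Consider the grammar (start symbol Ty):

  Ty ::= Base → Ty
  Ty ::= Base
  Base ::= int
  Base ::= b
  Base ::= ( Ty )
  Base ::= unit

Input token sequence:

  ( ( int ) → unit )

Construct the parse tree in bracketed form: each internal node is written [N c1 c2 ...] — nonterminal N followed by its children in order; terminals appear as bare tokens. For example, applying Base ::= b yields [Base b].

[Ty [Base ( [Ty [Base ( [Ty [Base int]] )] → [Ty [Base unit]]] )]]

Ty
Base
( Ty )
( Base → Ty )
( ( Ty ) → Ty )
( ( Base ) → Ty )
( ( int ) → Ty )
( ( int ) → Base )
( ( int ) → unit )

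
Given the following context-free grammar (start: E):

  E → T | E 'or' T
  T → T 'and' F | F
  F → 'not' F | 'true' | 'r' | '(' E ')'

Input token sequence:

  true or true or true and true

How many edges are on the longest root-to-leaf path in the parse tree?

5

[E [E [E [T [F true]]] or [T [F true]]] or [T [T [F true]] and [F true]]]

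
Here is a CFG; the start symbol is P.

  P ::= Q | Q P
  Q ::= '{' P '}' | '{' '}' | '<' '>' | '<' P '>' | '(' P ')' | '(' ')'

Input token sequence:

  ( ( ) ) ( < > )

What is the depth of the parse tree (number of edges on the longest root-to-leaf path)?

5

[P [Q ( [P [Q ( )]] )] [P [Q ( [P [Q < >]] )]]]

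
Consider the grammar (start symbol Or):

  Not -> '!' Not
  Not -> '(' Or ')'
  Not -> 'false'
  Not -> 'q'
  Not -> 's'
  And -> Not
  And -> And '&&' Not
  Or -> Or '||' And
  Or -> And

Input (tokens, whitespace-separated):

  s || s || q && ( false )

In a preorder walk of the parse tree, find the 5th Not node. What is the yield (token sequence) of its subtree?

[Or [Or [Or [And [Not s]]] || [And [Not s]]] || [And [And [Not q]] && [Not ( [Or [And [Not false]]] )]]]

false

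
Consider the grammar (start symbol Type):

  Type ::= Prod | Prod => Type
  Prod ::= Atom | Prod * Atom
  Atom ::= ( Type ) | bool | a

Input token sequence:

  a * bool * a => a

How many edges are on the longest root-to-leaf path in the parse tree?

5

[Type [Prod [Prod [Prod [Atom a]] * [Atom bool]] * [Atom a]] => [Type [Prod [Atom a]]]]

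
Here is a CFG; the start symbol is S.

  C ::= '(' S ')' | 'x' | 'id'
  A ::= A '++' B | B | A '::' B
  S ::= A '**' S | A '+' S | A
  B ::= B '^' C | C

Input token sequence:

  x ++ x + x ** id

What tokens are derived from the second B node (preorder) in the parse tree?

x

[S [A [A [B [C x]]] ++ [B [C x]]] + [S [A [B [C x]]] ** [S [A [B [C id]]]]]]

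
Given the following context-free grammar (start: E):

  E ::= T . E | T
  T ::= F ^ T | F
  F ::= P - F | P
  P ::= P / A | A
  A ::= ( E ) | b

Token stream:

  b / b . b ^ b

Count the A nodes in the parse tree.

[E [T [F [P [P [A b]] / [A b]]]] . [E [T [F [P [A b]]] ^ [T [F [P [A b]]]]]]]

4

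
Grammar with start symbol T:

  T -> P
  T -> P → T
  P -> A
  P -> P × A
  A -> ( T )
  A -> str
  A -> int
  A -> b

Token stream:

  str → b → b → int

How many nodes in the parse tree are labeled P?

4

[T [P [A str]] → [T [P [A b]] → [T [P [A b]] → [T [P [A int]]]]]]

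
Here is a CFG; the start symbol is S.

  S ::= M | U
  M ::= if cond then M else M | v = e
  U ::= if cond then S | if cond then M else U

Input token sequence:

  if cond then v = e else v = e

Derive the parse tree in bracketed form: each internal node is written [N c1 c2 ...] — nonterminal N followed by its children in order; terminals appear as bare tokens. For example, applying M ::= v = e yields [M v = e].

S
M
if cond then M else M
if cond then v = e else M
if cond then v = e else v = e

[S [M if cond then [M v = e] else [M v = e]]]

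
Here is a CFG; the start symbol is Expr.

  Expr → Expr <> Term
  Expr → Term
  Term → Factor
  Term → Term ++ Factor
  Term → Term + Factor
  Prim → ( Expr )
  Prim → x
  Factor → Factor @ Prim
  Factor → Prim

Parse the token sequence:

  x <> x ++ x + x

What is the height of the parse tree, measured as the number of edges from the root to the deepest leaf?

[Expr [Expr [Term [Factor [Prim x]]]] <> [Term [Term [Term [Factor [Prim x]]] ++ [Factor [Prim x]]] + [Factor [Prim x]]]]

6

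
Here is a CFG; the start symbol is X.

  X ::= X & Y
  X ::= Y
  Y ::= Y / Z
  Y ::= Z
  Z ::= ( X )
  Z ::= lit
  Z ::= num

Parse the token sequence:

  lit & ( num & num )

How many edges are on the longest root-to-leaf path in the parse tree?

7

[X [X [Y [Z lit]]] & [Y [Z ( [X [X [Y [Z num]]] & [Y [Z num]]] )]]]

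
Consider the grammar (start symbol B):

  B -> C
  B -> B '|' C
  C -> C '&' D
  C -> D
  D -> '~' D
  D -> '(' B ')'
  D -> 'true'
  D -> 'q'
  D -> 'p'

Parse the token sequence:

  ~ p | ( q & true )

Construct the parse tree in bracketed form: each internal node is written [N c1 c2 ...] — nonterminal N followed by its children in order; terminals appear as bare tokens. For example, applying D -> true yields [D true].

B
B | C
C | C
D | C
~ D | C
~ p | C
~ p | D
~ p | ( B )
~ p | ( C )
~ p | ( C & D )
~ p | ( D & D )
~ p | ( q & D )
~ p | ( q & true )

[B [B [C [D ~ [D p]]]] | [C [D ( [B [C [C [D q]] & [D true]]] )]]]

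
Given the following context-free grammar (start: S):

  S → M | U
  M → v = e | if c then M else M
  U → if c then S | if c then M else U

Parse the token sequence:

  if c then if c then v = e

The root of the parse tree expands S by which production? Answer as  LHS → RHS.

S → U

[S [U if c then [S [U if c then [S [M v = e]]]]]]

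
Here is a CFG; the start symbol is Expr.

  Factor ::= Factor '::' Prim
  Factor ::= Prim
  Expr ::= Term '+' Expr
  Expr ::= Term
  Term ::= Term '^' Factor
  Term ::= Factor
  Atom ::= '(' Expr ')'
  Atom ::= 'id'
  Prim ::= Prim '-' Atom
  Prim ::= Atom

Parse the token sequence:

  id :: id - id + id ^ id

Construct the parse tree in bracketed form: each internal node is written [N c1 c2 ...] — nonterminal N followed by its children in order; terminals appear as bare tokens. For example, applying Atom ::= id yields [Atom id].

Expr
Term + Expr
Factor + Expr
Factor :: Prim + Expr
Prim :: Prim + Expr
Atom :: Prim + Expr
id :: Prim + Expr
id :: Prim - Atom + Expr
id :: Atom - Atom + Expr
id :: id - Atom + Expr
id :: id - id + Expr
id :: id - id + Term
id :: id - id + Term ^ Factor
id :: id - id + Factor ^ Factor
id :: id - id + Prim ^ Factor
id :: id - id + Atom ^ Factor
id :: id - id + id ^ Factor
id :: id - id + id ^ Prim
id :: id - id + id ^ Atom
id :: id - id + id ^ id

[Expr [Term [Factor [Factor [Prim [Atom id]]] :: [Prim [Prim [Atom id]] - [Atom id]]]] + [Expr [Term [Term [Factor [Prim [Atom id]]]] ^ [Factor [Prim [Atom id]]]]]]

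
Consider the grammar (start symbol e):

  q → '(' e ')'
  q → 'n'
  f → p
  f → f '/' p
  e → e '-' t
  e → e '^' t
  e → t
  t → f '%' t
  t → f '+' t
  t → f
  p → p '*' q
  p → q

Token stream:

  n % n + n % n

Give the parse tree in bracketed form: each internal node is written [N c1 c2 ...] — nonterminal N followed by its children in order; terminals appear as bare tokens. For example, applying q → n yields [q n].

e
t
f % t
p % t
q % t
n % t
n % f + t
n % p + t
n % q + t
n % n + t
n % n + f % t
n % n + p % t
n % n + q % t
n % n + n % t
n % n + n % f
n % n + n % p
n % n + n % q
n % n + n % n

[e [t [f [p [q n]]] % [t [f [p [q n]]] + [t [f [p [q n]]] % [t [f [p [q n]]]]]]]]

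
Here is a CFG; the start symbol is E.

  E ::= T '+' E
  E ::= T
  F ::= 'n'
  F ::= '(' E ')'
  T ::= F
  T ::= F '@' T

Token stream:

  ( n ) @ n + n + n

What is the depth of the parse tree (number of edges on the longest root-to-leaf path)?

[E [T [F ( [E [T [F n]]] )] @ [T [F n]]] + [E [T [F n]] + [E [T [F n]]]]]

6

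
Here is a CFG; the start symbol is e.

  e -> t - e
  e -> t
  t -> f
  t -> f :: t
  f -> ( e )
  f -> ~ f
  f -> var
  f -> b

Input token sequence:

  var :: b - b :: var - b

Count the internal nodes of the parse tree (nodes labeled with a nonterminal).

13

[e [t [f var] :: [t [f b]]] - [e [t [f b] :: [t [f var]]] - [e [t [f b]]]]]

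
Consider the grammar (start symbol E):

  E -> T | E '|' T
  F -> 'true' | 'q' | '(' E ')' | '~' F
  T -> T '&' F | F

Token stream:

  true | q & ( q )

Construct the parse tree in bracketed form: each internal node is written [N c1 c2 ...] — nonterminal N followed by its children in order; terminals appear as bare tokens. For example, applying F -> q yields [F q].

[E [E [T [F true]]] | [T [T [F q]] & [F ( [E [T [F q]]] )]]]

E
E | T
T | T
F | T
true | T
true | T & F
true | F & F
true | q & F
true | q & ( E )
true | q & ( T )
true | q & ( F )
true | q & ( q )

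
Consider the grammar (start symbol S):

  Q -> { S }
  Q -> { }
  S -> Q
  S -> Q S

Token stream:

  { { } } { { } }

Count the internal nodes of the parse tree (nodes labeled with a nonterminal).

[S [Q { [S [Q { }]] }] [S [Q { [S [Q { }]] }]]]

8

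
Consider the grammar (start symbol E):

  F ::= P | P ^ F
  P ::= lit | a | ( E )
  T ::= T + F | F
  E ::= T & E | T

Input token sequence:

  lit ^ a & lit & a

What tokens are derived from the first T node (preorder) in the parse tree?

lit ^ a

[E [T [F [P lit] ^ [F [P a]]]] & [E [T [F [P lit]]] & [E [T [F [P a]]]]]]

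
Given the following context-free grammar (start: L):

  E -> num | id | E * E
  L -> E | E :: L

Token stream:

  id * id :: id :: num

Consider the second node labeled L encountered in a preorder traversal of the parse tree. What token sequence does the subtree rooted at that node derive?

[L [E [E id] * [E id]] :: [L [E id] :: [L [E num]]]]

id :: num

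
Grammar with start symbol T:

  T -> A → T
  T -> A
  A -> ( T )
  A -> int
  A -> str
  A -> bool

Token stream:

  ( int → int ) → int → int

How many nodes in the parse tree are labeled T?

5

[T [A ( [T [A int] → [T [A int]]] )] → [T [A int] → [T [A int]]]]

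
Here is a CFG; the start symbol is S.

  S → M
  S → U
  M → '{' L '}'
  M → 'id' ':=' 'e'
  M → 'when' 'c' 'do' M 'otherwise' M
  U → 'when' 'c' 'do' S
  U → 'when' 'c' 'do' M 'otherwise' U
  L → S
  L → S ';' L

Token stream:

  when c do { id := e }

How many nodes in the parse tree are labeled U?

[S [U when c do [S [M { [L [S [M id := e]]] }]]]]

1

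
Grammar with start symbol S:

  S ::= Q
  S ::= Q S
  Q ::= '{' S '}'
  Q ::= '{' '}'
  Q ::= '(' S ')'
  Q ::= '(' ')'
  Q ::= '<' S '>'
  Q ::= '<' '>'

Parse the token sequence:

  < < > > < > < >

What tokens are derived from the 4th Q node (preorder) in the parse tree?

< >

[S [Q < [S [Q < >]] >] [S [Q < >] [S [Q < >]]]]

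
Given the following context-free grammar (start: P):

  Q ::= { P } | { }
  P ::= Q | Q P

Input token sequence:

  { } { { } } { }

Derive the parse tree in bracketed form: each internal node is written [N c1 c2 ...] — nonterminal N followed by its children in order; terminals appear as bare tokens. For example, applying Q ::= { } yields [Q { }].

P
Q P
{ } P
{ } Q P
{ } { P } P
{ } { Q } P
{ } { { } } P
{ } { { } } Q
{ } { { } } { }

[P [Q { }] [P [Q { [P [Q { }]] }] [P [Q { }]]]]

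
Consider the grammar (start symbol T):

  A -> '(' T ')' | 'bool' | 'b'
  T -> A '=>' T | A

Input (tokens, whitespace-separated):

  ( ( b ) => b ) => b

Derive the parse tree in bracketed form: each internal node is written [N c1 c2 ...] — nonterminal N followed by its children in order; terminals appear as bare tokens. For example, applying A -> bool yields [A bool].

[T [A ( [T [A ( [T [A b]] )] => [T [A b]]] )] => [T [A b]]]

T
A => T
( T ) => T
( A => T ) => T
( ( T ) => T ) => T
( ( A ) => T ) => T
( ( b ) => T ) => T
( ( b ) => A ) => T
( ( b ) => b ) => T
( ( b ) => b ) => A
( ( b ) => b ) => b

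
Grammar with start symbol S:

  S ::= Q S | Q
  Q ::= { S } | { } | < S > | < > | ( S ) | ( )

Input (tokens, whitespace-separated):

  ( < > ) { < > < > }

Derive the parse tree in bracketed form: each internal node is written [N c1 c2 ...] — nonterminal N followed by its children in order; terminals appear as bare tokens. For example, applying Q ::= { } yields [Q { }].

S
Q S
( S ) S
( Q ) S
( < > ) S
( < > ) Q
( < > ) { S }
( < > ) { Q S }
( < > ) { < > S }
( < > ) { < > Q }
( < > ) { < > < > }

[S [Q ( [S [Q < >]] )] [S [Q { [S [Q < >] [S [Q < >]]] }]]]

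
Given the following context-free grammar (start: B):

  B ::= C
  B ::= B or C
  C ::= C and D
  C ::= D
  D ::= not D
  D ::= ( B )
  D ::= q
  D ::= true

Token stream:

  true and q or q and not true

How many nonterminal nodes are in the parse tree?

[B [B [C [C [D true]] and [D q]]] or [C [C [D q]] and [D not [D true]]]]

11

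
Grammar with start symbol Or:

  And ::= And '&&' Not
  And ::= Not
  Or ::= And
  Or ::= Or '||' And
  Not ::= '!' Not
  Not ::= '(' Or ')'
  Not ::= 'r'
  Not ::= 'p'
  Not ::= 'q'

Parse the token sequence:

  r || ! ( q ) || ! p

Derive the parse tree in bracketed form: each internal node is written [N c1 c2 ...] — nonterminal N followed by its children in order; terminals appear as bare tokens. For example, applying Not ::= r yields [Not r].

Or
Or || And
Or || And || And
And || And || And
Not || And || And
r || And || And
r || Not || And
r || ! Not || And
r || ! ( Or ) || And
r || ! ( And ) || And
r || ! ( Not ) || And
r || ! ( q ) || And
r || ! ( q ) || Not
r || ! ( q ) || ! Not
r || ! ( q ) || ! p

[Or [Or [Or [And [Not r]]] || [And [Not ! [Not ( [Or [And [Not q]]] )]]]] || [And [Not ! [Not p]]]]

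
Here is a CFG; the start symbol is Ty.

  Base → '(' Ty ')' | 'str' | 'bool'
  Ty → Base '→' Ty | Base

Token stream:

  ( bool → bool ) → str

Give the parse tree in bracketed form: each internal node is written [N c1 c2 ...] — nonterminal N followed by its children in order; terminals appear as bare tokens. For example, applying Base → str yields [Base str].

[Ty [Base ( [Ty [Base bool] → [Ty [Base bool]]] )] → [Ty [Base str]]]

Ty
Base → Ty
( Ty ) → Ty
( Base → Ty ) → Ty
( bool → Ty ) → Ty
( bool → Base ) → Ty
( bool → bool ) → Ty
( bool → bool ) → Base
( bool → bool ) → str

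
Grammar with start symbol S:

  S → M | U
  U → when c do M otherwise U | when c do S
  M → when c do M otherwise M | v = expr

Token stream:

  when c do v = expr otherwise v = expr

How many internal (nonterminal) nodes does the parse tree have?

[S [M when c do [M v = expr] otherwise [M v = expr]]]

4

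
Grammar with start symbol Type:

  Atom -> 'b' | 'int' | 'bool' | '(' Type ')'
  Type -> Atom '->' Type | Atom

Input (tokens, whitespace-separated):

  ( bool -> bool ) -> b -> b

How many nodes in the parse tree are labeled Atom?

5

[Type [Atom ( [Type [Atom bool] -> [Type [Atom bool]]] )] -> [Type [Atom b] -> [Type [Atom b]]]]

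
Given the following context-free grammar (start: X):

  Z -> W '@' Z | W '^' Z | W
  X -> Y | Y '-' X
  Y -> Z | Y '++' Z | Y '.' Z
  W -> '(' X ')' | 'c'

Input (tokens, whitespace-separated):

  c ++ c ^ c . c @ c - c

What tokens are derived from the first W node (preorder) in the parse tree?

c

[X [Y [Y [Y [Z [W c]]] ++ [Z [W c] ^ [Z [W c]]]] . [Z [W c] @ [Z [W c]]]] - [X [Y [Z [W c]]]]]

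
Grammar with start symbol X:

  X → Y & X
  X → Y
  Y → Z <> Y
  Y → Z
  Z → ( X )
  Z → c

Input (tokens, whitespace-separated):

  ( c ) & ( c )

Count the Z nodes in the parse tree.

[X [Y [Z ( [X [Y [Z c]]] )]] & [X [Y [Z ( [X [Y [Z c]]] )]]]]

4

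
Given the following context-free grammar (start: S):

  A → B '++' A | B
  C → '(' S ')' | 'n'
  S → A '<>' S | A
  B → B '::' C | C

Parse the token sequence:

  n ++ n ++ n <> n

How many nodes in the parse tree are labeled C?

[S [A [B [C n]] ++ [A [B [C n]] ++ [A [B [C n]]]]] <> [S [A [B [C n]]]]]

4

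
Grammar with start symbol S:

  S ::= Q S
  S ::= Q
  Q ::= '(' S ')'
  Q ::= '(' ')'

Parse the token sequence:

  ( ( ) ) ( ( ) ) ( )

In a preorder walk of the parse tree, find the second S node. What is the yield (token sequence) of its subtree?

[S [Q ( [S [Q ( )]] )] [S [Q ( [S [Q ( )]] )] [S [Q ( )]]]]

( )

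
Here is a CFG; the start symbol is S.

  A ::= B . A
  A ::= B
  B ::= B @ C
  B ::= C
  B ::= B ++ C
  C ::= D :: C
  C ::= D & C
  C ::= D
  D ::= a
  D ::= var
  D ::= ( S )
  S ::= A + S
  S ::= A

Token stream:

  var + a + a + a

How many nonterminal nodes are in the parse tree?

20

[S [A [B [C [D var]]]] + [S [A [B [C [D a]]]] + [S [A [B [C [D a]]]] + [S [A [B [C [D a]]]]]]]]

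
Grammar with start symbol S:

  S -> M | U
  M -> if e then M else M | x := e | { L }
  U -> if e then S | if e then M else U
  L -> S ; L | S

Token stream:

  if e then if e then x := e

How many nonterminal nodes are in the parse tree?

[S [U if e then [S [U if e then [S [M x := e]]]]]]

6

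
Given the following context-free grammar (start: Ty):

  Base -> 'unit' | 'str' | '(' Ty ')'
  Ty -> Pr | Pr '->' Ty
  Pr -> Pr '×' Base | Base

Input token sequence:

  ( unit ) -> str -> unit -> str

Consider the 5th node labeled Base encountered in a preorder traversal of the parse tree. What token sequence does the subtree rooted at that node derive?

str

[Ty [Pr [Base ( [Ty [Pr [Base unit]]] )]] -> [Ty [Pr [Base str]] -> [Ty [Pr [Base unit]] -> [Ty [Pr [Base str]]]]]]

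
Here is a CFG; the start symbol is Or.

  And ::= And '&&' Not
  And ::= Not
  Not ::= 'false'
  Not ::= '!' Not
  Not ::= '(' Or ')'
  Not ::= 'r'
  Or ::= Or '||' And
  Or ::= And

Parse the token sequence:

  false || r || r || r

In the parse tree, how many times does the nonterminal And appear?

[Or [Or [Or [Or [And [Not false]]] || [And [Not r]]] || [And [Not r]]] || [And [Not r]]]

4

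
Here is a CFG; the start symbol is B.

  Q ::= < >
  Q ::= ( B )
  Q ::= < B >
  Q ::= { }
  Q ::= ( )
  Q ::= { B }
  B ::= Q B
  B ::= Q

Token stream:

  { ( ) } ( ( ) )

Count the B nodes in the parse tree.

4

[B [Q { [B [Q ( )]] }] [B [Q ( [B [Q ( )]] )]]]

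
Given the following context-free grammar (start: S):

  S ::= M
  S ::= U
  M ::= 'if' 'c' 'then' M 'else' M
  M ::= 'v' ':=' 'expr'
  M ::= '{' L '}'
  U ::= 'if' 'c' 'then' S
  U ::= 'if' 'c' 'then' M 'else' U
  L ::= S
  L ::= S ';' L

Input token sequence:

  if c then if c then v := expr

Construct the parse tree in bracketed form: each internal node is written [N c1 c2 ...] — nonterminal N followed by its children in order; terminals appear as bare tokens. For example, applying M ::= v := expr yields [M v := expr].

S
U
if c then S
if c then U
if c then if c then S
if c then if c then M
if c then if c then v := expr

[S [U if c then [S [U if c then [S [M v := expr]]]]]]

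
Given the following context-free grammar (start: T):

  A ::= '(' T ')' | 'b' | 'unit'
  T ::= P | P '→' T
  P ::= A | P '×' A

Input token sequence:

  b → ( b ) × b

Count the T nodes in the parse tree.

3

[T [P [A b]] → [T [P [P [A ( [T [P [A b]]] )]] × [A b]]]]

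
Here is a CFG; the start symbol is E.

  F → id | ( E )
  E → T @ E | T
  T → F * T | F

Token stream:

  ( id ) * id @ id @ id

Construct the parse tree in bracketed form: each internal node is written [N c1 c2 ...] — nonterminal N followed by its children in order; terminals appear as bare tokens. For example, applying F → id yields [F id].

E
T @ E
F * T @ E
( E ) * T @ E
( T ) * T @ E
( F ) * T @ E
( id ) * T @ E
( id ) * F @ E
( id ) * id @ E
( id ) * id @ T @ E
( id ) * id @ F @ E
( id ) * id @ id @ E
( id ) * id @ id @ T
( id ) * id @ id @ F
( id ) * id @ id @ id

[E [T [F ( [E [T [F id]]] )] * [T [F id]]] @ [E [T [F id]] @ [E [T [F id]]]]]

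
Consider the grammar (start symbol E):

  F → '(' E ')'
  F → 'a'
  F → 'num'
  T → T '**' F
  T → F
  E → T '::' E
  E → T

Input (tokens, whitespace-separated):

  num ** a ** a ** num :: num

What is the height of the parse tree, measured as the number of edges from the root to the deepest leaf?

6

[E [T [T [T [T [F num]] ** [F a]] ** [F a]] ** [F num]] :: [E [T [F num]]]]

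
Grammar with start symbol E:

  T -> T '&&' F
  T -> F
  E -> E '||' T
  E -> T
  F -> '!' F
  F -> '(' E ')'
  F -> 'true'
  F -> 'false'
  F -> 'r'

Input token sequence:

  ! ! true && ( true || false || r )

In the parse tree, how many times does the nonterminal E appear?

[E [T [T [F ! [F ! [F true]]]] && [F ( [E [E [E [T [F true]]] || [T [F false]]] || [T [F r]]] )]]]

4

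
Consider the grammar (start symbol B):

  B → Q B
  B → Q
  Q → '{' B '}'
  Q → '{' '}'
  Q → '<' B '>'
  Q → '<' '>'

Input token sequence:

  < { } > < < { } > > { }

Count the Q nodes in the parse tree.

6

[B [Q < [B [Q { }]] >] [B [Q < [B [Q < [B [Q { }]] >]] >] [B [Q { }]]]]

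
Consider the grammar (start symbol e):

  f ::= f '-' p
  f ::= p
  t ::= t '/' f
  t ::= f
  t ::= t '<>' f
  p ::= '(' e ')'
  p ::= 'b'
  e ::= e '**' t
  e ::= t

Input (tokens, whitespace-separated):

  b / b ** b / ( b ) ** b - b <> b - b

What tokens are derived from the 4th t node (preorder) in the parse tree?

[e [e [e [t [t [f [p b]]] / [f [p b]]]] ** [t [t [f [p b]]] / [f [p ( [e [t [f [p b]]]] )]]]] ** [t [t [f [f [p b]] - [p b]]] <> [f [f [p b]] - [p b]]]]

b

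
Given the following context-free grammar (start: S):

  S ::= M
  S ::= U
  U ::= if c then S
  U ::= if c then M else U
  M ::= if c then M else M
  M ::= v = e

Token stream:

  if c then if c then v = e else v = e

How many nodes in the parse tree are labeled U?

[S [U if c then [S [M if c then [M v = e] else [M v = e]]]]]

1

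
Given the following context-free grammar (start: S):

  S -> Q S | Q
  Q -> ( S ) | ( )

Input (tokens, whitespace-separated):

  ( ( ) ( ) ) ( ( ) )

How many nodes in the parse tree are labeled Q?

5

[S [Q ( [S [Q ( )] [S [Q ( )]]] )] [S [Q ( [S [Q ( )]] )]]]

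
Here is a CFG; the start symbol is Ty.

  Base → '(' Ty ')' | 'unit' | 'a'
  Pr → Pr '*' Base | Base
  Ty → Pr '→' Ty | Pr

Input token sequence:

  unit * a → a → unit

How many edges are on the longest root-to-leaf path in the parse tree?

5

[Ty [Pr [Pr [Base unit]] * [Base a]] → [Ty [Pr [Base a]] → [Ty [Pr [Base unit]]]]]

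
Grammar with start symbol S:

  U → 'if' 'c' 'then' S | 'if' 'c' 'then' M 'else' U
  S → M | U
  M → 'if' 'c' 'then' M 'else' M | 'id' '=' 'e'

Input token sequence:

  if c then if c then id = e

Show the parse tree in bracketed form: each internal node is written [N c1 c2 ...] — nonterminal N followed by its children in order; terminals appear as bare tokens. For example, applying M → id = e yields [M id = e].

S
U
if c then S
if c then U
if c then if c then S
if c then if c then M
if c then if c then id = e

[S [U if c then [S [U if c then [S [M id = e]]]]]]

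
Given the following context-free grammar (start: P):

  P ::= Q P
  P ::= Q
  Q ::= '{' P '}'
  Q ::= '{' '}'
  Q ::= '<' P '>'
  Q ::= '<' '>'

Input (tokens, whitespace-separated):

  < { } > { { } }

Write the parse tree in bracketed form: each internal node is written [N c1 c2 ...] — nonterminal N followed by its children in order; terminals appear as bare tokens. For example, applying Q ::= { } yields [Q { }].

P
Q P
< P > P
< Q > P
< { } > P
< { } > Q
< { } > { P }
< { } > { Q }
< { } > { { } }

[P [Q < [P [Q { }]] >] [P [Q { [P [Q { }]] }]]]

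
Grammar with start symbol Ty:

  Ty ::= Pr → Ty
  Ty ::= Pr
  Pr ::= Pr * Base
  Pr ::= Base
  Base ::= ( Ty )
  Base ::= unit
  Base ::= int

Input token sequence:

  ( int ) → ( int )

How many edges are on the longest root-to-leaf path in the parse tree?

[Ty [Pr [Base ( [Ty [Pr [Base int]]] )]] → [Ty [Pr [Base ( [Ty [Pr [Base int]]] )]]]]

7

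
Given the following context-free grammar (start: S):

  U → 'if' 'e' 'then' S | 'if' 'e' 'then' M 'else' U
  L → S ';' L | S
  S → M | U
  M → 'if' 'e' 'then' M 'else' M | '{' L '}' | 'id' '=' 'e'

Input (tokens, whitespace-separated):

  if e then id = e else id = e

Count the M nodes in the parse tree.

3

[S [M if e then [M id = e] else [M id = e]]]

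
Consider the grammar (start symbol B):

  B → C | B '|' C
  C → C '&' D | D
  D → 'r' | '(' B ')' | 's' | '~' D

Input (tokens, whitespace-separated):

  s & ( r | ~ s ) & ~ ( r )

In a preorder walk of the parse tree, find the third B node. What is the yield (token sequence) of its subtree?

[B [C [C [C [D s]] & [D ( [B [B [C [D r]]] | [C [D ~ [D s]]]] )]] & [D ~ [D ( [B [C [D r]]] )]]]]

r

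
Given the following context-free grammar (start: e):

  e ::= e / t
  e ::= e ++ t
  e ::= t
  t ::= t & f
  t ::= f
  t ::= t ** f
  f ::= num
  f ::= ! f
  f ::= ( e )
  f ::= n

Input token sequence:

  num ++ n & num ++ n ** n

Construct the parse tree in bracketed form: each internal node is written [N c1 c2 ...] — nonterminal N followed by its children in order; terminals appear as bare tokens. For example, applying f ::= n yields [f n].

[e [e [e [t [f num]]] ++ [t [t [f n]] & [f num]]] ++ [t [t [f n]] ** [f n]]]

e
e ++ t
e ++ t ++ t
t ++ t ++ t
f ++ t ++ t
num ++ t ++ t
num ++ t & f ++ t
num ++ f & f ++ t
num ++ n & f ++ t
num ++ n & num ++ t
num ++ n & num ++ t ** f
num ++ n & num ++ f ** f
num ++ n & num ++ n ** f
num ++ n & num ++ n ** n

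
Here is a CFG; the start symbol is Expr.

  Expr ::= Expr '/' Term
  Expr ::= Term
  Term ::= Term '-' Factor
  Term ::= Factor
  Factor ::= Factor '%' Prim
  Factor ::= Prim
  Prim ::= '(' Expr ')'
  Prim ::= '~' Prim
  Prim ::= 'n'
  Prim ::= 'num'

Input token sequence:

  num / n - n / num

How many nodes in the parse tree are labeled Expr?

[Expr [Expr [Expr [Term [Factor [Prim num]]]] / [Term [Term [Factor [Prim n]]] - [Factor [Prim n]]]] / [Term [Factor [Prim num]]]]

3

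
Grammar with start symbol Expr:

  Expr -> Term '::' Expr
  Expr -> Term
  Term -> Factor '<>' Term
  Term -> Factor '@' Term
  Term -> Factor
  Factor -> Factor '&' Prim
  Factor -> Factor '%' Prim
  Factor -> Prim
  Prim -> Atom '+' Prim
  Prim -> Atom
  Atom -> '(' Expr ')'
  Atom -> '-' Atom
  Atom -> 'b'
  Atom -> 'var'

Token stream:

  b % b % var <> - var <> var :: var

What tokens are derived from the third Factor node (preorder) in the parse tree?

[Expr [Term [Factor [Factor [Factor [Prim [Atom b]]] % [Prim [Atom b]]] % [Prim [Atom var]]] <> [Term [Factor [Prim [Atom - [Atom var]]]] <> [Term [Factor [Prim [Atom var]]]]]] :: [Expr [Term [Factor [Prim [Atom var]]]]]]

b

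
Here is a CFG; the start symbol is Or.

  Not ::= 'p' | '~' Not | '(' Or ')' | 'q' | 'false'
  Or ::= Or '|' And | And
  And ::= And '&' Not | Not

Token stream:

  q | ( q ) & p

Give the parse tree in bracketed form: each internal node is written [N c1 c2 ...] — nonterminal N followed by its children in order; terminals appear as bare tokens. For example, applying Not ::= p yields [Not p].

[Or [Or [And [Not q]]] | [And [And [Not ( [Or [And [Not q]]] )]] & [Not p]]]

Or
Or | And
And | And
Not | And
q | And
q | And & Not
q | Not & Not
q | ( Or ) & Not
q | ( And ) & Not
q | ( Not ) & Not
q | ( q ) & Not
q | ( q ) & p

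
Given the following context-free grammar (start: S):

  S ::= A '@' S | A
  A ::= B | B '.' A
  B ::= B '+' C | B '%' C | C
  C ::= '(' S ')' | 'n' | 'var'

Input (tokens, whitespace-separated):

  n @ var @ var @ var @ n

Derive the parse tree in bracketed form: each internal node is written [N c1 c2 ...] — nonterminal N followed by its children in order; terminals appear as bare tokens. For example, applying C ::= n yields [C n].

S
A @ S
B @ S
C @ S
n @ S
n @ A @ S
n @ B @ S
n @ C @ S
n @ var @ S
n @ var @ A @ S
n @ var @ B @ S
n @ var @ C @ S
n @ var @ var @ S
n @ var @ var @ A @ S
n @ var @ var @ B @ S
n @ var @ var @ C @ S
n @ var @ var @ var @ S
n @ var @ var @ var @ A
n @ var @ var @ var @ B
n @ var @ var @ var @ C
n @ var @ var @ var @ n

[S [A [B [C n]]] @ [S [A [B [C var]]] @ [S [A [B [C var]]] @ [S [A [B [C var]]] @ [S [A [B [C n]]]]]]]]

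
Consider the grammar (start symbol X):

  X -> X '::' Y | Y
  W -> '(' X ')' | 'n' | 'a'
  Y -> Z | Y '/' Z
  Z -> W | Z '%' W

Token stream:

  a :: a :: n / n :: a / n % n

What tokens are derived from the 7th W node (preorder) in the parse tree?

[X [X [X [X [Y [Z [W a]]]] :: [Y [Z [W a]]]] :: [Y [Y [Z [W n]]] / [Z [W n]]]] :: [Y [Y [Z [W a]]] / [Z [Z [W n]] % [W n]]]]

n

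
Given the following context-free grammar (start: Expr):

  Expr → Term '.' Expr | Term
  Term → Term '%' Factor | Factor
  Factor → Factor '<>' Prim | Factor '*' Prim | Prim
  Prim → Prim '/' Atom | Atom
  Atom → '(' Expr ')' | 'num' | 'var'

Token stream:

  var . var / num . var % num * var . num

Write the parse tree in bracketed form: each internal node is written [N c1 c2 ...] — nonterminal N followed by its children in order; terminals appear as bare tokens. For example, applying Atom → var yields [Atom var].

[Expr [Term [Factor [Prim [Atom var]]]] . [Expr [Term [Factor [Prim [Prim [Atom var]] / [Atom num]]]] . [Expr [Term [Term [Factor [Prim [Atom var]]]] % [Factor [Factor [Prim [Atom num]]] * [Prim [Atom var]]]] . [Expr [Term [Factor [Prim [Atom num]]]]]]]]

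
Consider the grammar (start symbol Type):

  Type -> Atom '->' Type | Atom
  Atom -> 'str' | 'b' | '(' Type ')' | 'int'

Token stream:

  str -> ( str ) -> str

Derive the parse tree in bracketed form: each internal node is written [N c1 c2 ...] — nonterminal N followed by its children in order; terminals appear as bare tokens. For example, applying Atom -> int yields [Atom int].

Type
Atom -> Type
str -> Type
str -> Atom -> Type
str -> ( Type ) -> Type
str -> ( Atom ) -> Type
str -> ( str ) -> Type
str -> ( str ) -> Atom
str -> ( str ) -> str

[Type [Atom str] -> [Type [Atom ( [Type [Atom str]] )] -> [Type [Atom str]]]]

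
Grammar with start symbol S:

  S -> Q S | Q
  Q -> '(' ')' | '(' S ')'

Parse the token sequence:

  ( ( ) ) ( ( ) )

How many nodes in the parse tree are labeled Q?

4

[S [Q ( [S [Q ( )]] )] [S [Q ( [S [Q ( )]] )]]]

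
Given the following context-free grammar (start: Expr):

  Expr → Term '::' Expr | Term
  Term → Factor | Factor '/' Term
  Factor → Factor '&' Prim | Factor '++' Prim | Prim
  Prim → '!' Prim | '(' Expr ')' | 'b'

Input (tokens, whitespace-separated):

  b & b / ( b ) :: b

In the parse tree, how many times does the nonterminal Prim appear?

5

[Expr [Term [Factor [Factor [Prim b]] & [Prim b]] / [Term [Factor [Prim ( [Expr [Term [Factor [Prim b]]]] )]]]] :: [Expr [Term [Factor [Prim b]]]]]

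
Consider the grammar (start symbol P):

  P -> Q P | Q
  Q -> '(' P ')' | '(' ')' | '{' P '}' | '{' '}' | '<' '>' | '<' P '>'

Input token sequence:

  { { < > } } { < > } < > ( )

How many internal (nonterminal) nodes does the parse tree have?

[P [Q { [P [Q { [P [Q < >]] }]] }] [P [Q { [P [Q < >]] }] [P [Q < >] [P [Q ( )]]]]]

14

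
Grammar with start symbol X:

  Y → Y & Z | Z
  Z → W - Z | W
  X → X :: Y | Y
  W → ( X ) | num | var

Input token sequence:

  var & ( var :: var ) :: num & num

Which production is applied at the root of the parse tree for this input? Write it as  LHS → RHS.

[X [X [Y [Y [Z [W var]]] & [Z [W ( [X [X [Y [Z [W var]]]] :: [Y [Z [W var]]]] )]]]] :: [Y [Y [Z [W num]]] & [Z [W num]]]]

X → X :: Y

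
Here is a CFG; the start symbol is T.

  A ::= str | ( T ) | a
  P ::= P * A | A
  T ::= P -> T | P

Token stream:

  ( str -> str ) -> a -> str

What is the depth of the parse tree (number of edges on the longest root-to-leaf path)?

[T [P [A ( [T [P [A str]] -> [T [P [A str]]]] )]] -> [T [P [A a]] -> [T [P [A str]]]]]

7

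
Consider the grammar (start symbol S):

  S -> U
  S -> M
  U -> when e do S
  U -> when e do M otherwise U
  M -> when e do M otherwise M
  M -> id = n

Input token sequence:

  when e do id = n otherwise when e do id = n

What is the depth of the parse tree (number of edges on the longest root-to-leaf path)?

[S [U when e do [M id = n] otherwise [U when e do [S [M id = n]]]]]

5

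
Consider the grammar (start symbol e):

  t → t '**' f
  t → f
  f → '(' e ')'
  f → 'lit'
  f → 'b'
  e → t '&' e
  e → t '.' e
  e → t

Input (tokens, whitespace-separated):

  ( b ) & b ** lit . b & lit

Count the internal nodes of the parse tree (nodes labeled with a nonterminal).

[e [t [f ( [e [t [f b]]] )]] & [e [t [t [f b]] ** [f lit]] . [e [t [f b]] & [e [t [f lit]]]]]]

17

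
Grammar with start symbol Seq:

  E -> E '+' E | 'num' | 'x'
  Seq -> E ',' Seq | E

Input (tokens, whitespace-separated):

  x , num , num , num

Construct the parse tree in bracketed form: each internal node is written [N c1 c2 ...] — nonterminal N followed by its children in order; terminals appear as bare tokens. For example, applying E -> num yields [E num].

Seq
E , Seq
x , Seq
x , E , Seq
x , num , Seq
x , num , E , Seq
x , num , num , Seq
x , num , num , E
x , num , num , num

[Seq [E x] , [Seq [E num] , [Seq [E num] , [Seq [E num]]]]]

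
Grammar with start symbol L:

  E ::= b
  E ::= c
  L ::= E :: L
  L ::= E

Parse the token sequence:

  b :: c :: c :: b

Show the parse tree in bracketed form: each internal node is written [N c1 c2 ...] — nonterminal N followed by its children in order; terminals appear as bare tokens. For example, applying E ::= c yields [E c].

L
E :: L
b :: L
b :: E :: L
b :: c :: L
b :: c :: E :: L
b :: c :: c :: L
b :: c :: c :: E
b :: c :: c :: b

[L [E b] :: [L [E c] :: [L [E c] :: [L [E b]]]]]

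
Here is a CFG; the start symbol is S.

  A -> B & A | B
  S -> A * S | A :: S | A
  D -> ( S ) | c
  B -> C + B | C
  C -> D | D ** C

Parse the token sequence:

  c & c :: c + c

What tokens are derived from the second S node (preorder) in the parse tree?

c + c

[S [A [B [C [D c]]] & [A [B [C [D c]]]]] :: [S [A [B [C [D c]] + [B [C [D c]]]]]]]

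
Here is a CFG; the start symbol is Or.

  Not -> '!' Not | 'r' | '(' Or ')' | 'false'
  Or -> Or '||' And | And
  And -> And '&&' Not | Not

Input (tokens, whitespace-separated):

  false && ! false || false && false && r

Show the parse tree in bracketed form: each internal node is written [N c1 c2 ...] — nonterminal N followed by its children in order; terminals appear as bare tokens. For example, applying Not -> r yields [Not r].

[Or [Or [And [And [Not false]] && [Not ! [Not false]]]] || [And [And [And [Not false]] && [Not false]] && [Not r]]]

Or
Or || And
And || And
And && Not || And
Not && Not || And
false && Not || And
false && ! Not || And
false && ! false || And
false && ! false || And && Not
false && ! false || And && Not && Not
false && ! false || Not && Not && Not
false && ! false || false && Not && Not
false && ! false || false && false && Not
false && ! false || false && false && r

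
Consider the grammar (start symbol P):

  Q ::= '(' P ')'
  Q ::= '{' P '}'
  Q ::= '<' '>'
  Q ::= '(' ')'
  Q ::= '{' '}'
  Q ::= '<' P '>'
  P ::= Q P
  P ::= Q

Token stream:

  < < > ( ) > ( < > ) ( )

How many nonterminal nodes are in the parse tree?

12

[P [Q < [P [Q < >] [P [Q ( )]]] >] [P [Q ( [P [Q < >]] )] [P [Q ( )]]]]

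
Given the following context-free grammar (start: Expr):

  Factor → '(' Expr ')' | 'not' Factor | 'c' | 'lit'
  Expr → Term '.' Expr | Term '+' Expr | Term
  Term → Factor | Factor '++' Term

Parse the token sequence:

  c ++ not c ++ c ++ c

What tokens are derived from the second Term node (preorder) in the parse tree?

[Expr [Term [Factor c] ++ [Term [Factor not [Factor c]] ++ [Term [Factor c] ++ [Term [Factor c]]]]]]

not c ++ c ++ c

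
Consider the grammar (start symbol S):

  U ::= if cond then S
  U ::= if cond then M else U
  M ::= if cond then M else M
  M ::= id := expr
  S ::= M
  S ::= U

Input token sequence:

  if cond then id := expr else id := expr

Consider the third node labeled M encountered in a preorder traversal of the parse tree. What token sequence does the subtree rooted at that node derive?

id := expr

[S [M if cond then [M id := expr] else [M id := expr]]]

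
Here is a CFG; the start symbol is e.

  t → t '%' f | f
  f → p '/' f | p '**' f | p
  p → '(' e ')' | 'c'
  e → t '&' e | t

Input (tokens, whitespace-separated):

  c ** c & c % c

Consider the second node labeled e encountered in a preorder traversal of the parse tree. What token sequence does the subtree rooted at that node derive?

c % c

[e [t [f [p c] ** [f [p c]]]] & [e [t [t [f [p c]]] % [f [p c]]]]]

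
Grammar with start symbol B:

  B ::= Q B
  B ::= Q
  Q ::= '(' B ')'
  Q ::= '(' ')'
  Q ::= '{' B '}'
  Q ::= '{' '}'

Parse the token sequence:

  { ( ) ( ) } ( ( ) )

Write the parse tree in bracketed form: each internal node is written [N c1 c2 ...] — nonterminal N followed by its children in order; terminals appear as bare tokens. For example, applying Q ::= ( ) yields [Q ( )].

B
Q B
{ B } B
{ Q B } B
{ ( ) B } B
{ ( ) Q } B
{ ( ) ( ) } B
{ ( ) ( ) } Q
{ ( ) ( ) } ( B )
{ ( ) ( ) } ( Q )
{ ( ) ( ) } ( ( ) )

[B [Q { [B [Q ( )] [B [Q ( )]]] }] [B [Q ( [B [Q ( )]] )]]]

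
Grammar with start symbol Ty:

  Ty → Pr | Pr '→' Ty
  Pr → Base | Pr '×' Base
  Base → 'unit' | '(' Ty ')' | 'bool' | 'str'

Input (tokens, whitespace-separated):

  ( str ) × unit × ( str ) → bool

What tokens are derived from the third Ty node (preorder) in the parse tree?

str

[Ty [Pr [Pr [Pr [Base ( [Ty [Pr [Base str]]] )]] × [Base unit]] × [Base ( [Ty [Pr [Base str]]] )]] → [Ty [Pr [Base bool]]]]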